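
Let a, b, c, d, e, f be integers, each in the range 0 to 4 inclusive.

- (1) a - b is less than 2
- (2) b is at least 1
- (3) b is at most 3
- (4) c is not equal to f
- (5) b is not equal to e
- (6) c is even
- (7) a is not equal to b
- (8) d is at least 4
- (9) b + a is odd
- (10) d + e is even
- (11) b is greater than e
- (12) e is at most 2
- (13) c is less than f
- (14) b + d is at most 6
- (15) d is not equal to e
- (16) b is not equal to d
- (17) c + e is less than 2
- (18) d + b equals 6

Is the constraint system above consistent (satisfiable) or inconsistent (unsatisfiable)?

Setting (a, b, c, d, e, f) = (1, 2, 0, 4, 0, 4) satisfies everything: constraint 1: a - b = -1; constraint 14: b + d = 6, and the others follow.

Satisfiable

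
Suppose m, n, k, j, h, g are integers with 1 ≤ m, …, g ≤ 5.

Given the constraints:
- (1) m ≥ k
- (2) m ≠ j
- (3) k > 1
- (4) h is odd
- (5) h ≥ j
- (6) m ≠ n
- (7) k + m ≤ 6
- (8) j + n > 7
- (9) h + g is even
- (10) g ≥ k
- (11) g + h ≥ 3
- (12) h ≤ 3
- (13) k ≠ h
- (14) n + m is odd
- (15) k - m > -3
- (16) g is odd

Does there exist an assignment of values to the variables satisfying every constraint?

Satisfiable

One satisfying assignment is m = 2, n = 5, k = 2, j = 3, h = 3, g = 3.
For the less obvious constraints — constraint 7: k + m = 4; constraint 8: j + n = 8 — and the others hold by inspection.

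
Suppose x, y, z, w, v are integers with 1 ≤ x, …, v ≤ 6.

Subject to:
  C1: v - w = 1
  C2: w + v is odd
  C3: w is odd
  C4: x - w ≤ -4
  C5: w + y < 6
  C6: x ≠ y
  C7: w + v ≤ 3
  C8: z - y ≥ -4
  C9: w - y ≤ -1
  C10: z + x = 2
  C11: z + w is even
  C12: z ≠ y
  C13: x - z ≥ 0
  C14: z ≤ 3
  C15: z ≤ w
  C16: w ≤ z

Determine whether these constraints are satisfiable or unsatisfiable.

Unsatisfiable

Constraints 4, 8, 9, and 13 give w − x ≥ 4, x − z ≥ 0, z − y ≥ -4, y − w ≥ 1.
Adding all 4 inequalities: the left sides telescope to 0, and the right sides sum to 4 + 0 + (-4) + 1 = 1. So 0 ≥ 1, which is false.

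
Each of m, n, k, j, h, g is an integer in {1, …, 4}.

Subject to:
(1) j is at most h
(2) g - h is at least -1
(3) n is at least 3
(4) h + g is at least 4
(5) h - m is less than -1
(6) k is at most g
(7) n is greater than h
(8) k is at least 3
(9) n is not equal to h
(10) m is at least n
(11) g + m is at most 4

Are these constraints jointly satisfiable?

Unsatisfiable

From constraints 6 and 8: g ≥ k ≥ 3. From constraints 3 and 10: m ≥ n ≥ 3. Hence g + m ≥ 6. But constraint 11 requires g + m ≤ 4, and 4 < 6. Contradiction.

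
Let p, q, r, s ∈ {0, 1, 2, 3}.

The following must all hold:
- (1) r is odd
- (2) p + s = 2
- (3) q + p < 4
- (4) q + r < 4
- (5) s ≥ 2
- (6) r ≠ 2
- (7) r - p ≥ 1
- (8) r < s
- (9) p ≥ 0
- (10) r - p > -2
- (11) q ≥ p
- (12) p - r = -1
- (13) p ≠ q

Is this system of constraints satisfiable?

Satisfiable

Take p = 0, q = 1, r = 1, s = 2. Then constraint 2: p + s = 2; constraint 3: q + p = 1, and every other listed constraint is also met.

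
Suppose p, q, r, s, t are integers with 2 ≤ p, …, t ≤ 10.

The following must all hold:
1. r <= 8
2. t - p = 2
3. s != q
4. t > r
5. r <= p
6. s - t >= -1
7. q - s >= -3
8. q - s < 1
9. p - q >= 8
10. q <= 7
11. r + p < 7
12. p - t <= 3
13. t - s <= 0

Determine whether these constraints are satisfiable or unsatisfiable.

Constraints 7, 9, 12, and 13 give q − s ≥ -3, s − t ≥ 0, t − p ≥ -3, p − q ≥ 8.
Adding all 4 inequalities: the left sides telescope to 0, and the right sides sum to (-3) + 0 + (-3) + 8 = 2. So 0 ≥ 2, which is false.

Unsatisfiable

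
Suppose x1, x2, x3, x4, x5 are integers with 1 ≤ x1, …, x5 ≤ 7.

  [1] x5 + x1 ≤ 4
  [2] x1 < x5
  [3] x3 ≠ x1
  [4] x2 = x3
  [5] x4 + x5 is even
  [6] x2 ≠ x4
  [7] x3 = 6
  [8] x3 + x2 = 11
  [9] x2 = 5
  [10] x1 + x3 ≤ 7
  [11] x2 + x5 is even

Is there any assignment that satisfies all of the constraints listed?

Constraint 9 fixes x2 = 5 and constraint 7 fixes x3 = 6, but constraint 4 requires x2 = x3. Since 5 ≠ 6, contradiction.

Unsatisfiable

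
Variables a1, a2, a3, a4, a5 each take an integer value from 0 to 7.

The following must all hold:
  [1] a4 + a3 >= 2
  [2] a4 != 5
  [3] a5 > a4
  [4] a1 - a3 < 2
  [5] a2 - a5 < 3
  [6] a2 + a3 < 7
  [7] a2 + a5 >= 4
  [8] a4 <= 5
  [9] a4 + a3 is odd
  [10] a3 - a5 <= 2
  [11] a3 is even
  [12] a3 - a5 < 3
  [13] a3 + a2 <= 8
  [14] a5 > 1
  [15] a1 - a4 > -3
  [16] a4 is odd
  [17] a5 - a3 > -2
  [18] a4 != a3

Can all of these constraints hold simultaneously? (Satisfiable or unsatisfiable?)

Satisfiable

Try a1 = 1, a2 = 4, a3 = 2, a4 = 1, a5 = 2.
Check constraint 1: a4 + a3 = 3; constraint 4: a1 - a3 = -1. The remaining constraints are straightforward to verify.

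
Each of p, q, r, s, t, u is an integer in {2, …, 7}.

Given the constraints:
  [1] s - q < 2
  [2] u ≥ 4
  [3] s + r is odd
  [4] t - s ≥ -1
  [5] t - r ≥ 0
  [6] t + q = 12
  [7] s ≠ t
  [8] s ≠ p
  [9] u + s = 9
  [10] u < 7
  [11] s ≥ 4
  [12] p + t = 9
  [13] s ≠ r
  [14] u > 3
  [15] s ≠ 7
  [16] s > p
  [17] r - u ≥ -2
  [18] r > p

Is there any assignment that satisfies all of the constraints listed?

Satisfiable

The assignment p = 2, q = 5, r = 4, s = 5, t = 7, u = 4 works:
  constraint 1 holds since s - q = 0.
  constraint 4 holds since t - s = 2.
The rest check out directly.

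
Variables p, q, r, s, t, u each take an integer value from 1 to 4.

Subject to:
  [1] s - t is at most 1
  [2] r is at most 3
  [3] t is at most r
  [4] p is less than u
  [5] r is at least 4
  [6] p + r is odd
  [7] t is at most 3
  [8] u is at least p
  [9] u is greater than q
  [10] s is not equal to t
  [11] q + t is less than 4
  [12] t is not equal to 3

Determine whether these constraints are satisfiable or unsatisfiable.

Unsatisfiable

From constraint 5: r ≥ 4. From constraint 2: r ≤ 3. But 3 < 4, so no value of r works.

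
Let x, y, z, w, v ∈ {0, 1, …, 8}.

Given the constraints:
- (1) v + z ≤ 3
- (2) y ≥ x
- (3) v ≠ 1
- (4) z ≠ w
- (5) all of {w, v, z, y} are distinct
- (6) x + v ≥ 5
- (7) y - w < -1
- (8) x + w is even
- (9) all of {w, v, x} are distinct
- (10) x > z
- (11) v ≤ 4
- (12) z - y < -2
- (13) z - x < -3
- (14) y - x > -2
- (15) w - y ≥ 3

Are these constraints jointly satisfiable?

Satisfiable

Take x = 4, y = 4, z = 0, w = 8, v = 2. Then constraint 1: v + z = 2; constraint 6: x + v = 6; constraint 7: y - w = -4, and every other listed constraint is also met.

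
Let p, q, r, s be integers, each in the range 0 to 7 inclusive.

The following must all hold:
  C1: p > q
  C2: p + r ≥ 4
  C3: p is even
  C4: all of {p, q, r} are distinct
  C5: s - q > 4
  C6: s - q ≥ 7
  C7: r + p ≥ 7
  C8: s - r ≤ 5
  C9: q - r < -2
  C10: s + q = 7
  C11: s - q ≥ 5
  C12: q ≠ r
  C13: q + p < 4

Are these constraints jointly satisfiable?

One satisfying assignment is p = 2, q = 0, r = 5, s = 7.
For the less obvious constraints — constraint 2: p + r = 7; constraint 5: s - q = 7; constraint 6: s - q = 7 — and the others hold by inspection.

Satisfiable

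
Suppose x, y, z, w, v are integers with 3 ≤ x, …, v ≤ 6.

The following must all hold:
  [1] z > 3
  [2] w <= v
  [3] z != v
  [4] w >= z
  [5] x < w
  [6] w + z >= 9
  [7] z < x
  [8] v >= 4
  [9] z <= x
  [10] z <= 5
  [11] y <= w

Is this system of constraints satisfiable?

One satisfying assignment is x = 5, y = 6, z = 4, w = 6, v = 6.
For the less obvious constraints — constraint 2: w = 6, v = 6; constraint 4: w = 6, z = 4; constraint 6: w + z = 10 — and the others hold by inspection.

Satisfiable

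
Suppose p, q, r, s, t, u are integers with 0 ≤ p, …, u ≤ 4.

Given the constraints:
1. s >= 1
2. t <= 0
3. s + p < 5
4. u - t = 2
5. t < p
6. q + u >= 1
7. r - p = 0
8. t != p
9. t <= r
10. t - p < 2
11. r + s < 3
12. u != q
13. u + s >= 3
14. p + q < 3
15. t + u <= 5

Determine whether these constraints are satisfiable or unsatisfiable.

Satisfiable

Try p = 1, q = 1, r = 1, s = 1, t = 0, u = 2.
Check constraint 3: s + p = 2; constraint 4: u - t = 2; constraint 6: q + u = 3. The remaining constraints are straightforward to verify.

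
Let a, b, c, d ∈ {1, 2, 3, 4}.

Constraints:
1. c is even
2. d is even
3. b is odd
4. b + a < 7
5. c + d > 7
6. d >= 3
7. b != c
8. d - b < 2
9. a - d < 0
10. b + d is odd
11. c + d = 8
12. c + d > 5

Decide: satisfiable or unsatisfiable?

Try a = 3, b = 3, c = 4, d = 4.
Check constraint 4: b + a = 6; constraint 5: c + d = 8. The remaining constraints are straightforward to verify.

Satisfiable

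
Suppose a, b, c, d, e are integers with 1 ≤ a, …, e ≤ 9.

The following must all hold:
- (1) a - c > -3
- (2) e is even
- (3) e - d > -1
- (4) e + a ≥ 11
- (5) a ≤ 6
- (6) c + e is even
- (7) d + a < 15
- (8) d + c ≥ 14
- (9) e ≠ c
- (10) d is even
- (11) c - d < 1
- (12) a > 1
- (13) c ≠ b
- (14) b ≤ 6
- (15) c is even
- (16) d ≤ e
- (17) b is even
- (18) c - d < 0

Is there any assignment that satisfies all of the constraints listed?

Take a = 6, b = 2, c = 6, d = 8, e = 8. Then constraint 1: a - c = 0; constraint 3: e - d = 0, and every other listed constraint is also met.

Satisfiable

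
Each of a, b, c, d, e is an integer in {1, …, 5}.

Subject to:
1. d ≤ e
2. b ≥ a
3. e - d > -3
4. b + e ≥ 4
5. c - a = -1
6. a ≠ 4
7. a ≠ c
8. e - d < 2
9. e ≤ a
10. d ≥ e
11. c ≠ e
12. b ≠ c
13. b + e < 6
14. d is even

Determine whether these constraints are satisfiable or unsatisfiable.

Satisfiable

The assignment a = 2, b = 2, c = 1, d = 2, e = 2 works:
  constraint 3 holds since e - d = 0.
  constraint 4 holds since b + e = 4.
The rest check out directly.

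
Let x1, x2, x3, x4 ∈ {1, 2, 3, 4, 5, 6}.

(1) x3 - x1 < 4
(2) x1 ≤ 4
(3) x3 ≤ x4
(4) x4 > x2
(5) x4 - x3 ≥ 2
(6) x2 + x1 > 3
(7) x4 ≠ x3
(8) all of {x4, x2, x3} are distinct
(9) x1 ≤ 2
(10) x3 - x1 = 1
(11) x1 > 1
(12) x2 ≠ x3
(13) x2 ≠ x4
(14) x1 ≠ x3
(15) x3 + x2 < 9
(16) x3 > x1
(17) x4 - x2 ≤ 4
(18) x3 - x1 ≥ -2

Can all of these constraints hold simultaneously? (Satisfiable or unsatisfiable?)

Satisfiable

Try x1 = 2, x2 = 4, x3 = 3, x4 = 6.
Check constraint 1: x3 - x1 = 1; constraint 5: x4 - x3 = 3; constraint 6: x2 + x1 = 6. The remaining constraints are straightforward to verify.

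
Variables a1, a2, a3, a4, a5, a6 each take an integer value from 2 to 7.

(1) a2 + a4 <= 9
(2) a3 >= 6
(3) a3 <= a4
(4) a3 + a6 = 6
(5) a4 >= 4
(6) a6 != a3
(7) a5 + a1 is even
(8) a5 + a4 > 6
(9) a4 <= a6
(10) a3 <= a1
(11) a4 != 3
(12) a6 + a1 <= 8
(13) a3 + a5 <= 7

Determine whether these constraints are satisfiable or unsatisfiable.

Unsatisfiable

From constraints 5 and 9: a6 ≥ a4 ≥ 4. From constraints 2 and 10: a1 ≥ a3 ≥ 6. Hence a6 + a1 ≥ 10. But constraint 12 requires a6 + a1 ≤ 8, and 8 < 10. Contradiction.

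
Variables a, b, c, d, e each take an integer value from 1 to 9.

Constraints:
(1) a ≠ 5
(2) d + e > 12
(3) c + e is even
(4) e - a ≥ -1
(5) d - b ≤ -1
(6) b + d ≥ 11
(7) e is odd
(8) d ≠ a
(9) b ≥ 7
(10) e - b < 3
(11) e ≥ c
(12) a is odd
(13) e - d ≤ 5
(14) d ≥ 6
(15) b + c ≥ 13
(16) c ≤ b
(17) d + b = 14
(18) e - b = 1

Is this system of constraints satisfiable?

Satisfiable

The assignment a = 9, b = 8, c = 5, d = 6, e = 9 works:
  constraint 2 holds since d + e = 15.
  constraint 4 holds since e - a = 0.
The rest check out directly.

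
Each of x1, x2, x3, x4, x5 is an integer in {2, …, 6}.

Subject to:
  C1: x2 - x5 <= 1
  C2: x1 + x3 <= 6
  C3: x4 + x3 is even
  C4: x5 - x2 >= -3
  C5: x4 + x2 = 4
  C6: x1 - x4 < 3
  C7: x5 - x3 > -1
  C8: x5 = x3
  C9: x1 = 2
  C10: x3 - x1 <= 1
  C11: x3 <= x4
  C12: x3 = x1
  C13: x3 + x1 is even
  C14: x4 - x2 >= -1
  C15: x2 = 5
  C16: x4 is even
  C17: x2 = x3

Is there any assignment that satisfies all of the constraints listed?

Constraint 15 fixes x2 = 5 and constraint 9 fixes x1 = 2. Constraints 12 and 17 give x2 = x3 = x1, so x2 = x1. But 5 ≠ 2 — contradiction.

Unsatisfiable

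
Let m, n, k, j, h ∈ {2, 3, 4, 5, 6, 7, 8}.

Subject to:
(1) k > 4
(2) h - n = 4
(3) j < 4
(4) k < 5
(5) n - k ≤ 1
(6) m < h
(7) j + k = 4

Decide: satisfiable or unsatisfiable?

Unsatisfiable

From constraint 1: k ≥ 5. From constraint 4: k ≤ 4. But 4 < 5, so no value of k works.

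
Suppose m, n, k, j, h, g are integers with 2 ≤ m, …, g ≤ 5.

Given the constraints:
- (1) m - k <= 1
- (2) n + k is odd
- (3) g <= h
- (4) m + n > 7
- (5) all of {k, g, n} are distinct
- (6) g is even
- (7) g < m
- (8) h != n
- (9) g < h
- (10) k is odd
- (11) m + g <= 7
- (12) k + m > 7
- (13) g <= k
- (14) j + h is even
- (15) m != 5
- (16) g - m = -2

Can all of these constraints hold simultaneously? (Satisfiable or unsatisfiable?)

The assignment m = 4, n = 4, k = 5, j = 5, h = 3, g = 2 works:
  constraint 1 holds since m - k = -1.
  constraint 4 holds since m + n = 8.
The rest check out directly.

Satisfiable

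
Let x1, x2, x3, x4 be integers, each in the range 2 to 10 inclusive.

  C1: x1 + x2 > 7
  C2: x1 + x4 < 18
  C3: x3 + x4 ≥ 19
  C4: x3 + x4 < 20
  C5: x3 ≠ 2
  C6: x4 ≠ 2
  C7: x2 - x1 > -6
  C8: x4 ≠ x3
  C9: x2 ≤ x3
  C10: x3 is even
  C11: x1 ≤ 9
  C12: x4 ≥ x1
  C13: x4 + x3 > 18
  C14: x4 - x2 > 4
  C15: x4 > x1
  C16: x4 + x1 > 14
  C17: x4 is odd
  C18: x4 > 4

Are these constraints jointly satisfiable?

Setting (x1, x2, x3, x4) = (7, 3, 10, 9) satisfies everything: constraint 1: x1 + x2 = 10; constraint 2: x1 + x4 = 16, and the others follow.

Satisfiable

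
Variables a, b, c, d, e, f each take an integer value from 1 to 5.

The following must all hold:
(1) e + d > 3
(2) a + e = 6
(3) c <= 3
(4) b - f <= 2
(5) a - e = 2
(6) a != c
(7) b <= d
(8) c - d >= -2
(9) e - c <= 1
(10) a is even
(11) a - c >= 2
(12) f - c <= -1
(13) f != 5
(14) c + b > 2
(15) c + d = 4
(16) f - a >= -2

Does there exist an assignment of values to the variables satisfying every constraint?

Unsatisfiable

Constraints 11, 12, and 16 give c − f ≥ 1, f − a ≥ -2, a − c ≥ 2.
Adding all 3 inequalities: the left sides telescope to 0, and the right sides sum to 1 + (-2) + 2 = 1. So 0 ≥ 1, which is false.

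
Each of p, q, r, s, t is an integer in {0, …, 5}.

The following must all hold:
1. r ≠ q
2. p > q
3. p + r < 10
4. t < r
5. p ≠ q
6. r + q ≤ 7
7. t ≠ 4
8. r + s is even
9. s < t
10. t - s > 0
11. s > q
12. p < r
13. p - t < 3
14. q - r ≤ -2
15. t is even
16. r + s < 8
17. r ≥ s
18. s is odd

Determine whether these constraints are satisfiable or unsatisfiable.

The assignment p = 4, q = 0, r = 5, s = 1, t = 2 works:
  constraint 3 holds since p + r = 9.
  constraint 6 holds since r + q = 5.
  constraint 10 holds since t - s = 1.
The rest check out directly.

Satisfiable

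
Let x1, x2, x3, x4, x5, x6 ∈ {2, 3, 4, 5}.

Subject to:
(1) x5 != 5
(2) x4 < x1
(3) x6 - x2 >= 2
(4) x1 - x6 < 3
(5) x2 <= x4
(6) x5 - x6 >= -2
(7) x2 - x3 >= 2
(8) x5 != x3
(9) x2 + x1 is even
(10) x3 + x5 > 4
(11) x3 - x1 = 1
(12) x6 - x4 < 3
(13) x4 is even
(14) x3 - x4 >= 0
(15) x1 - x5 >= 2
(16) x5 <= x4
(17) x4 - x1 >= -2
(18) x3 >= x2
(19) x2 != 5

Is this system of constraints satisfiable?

Constraints 3, 6, 7, 14, 15, and 17 give x5 − x6 ≥ -2, x6 − x2 ≥ 2, x2 − x3 ≥ 2, x3 − x4 ≥ 0, x4 − x1 ≥ -2, x1 − x5 ≥ 2.
Adding all 6 inequalities: the left sides telescope to 0, and the right sides sum to (-2) + 2 + 2 + 0 + (-2) + 2 = 2. So 0 ≥ 2, which is false.

Unsatisfiable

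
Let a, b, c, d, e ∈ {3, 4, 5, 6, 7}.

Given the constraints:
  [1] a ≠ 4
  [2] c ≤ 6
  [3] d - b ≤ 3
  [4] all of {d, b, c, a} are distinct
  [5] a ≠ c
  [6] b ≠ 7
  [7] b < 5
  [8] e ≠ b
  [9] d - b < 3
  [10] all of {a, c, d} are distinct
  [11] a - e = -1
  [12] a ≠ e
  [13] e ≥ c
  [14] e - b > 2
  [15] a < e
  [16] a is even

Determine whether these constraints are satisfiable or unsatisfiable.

Satisfiable

The assignment a = 6, b = 3, c = 5, d = 4, e = 7 works:
  constraint 3 holds since d - b = 1.
  constraint 9 holds since d - b = 1.
The rest check out directly.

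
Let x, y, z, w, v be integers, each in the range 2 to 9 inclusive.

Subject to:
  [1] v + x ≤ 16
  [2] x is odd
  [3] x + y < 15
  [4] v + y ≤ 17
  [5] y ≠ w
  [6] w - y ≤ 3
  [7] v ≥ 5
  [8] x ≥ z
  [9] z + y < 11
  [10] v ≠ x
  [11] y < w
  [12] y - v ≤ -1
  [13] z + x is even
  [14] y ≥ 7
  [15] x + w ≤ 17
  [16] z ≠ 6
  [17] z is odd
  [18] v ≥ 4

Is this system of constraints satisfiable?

One satisfying assignment is x = 7, y = 7, z = 3, w = 8, v = 8.
For the less obvious constraints — constraint 1: v + x = 15; constraint 3: x + y = 14; constraint 4: v + y = 15 — and the others hold by inspection.

Satisfiable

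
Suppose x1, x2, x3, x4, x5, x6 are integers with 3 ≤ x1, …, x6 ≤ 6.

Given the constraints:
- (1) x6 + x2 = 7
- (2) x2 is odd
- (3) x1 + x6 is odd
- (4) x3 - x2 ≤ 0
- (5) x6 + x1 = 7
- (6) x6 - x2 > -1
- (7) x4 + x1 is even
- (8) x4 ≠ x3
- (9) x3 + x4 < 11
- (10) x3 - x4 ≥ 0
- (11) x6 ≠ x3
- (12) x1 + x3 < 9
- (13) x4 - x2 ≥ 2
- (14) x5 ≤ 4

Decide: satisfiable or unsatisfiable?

Unsatisfiable

Constraints 4, 10, and 13 give x3 − x4 ≥ 0, x4 − x2 ≥ 2, x2 − x3 ≥ 0.
Adding all 3 inequalities: the left sides telescope to 0, and the right sides sum to 0 + 2 + 0 = 2. So 0 ≥ 2, which is false.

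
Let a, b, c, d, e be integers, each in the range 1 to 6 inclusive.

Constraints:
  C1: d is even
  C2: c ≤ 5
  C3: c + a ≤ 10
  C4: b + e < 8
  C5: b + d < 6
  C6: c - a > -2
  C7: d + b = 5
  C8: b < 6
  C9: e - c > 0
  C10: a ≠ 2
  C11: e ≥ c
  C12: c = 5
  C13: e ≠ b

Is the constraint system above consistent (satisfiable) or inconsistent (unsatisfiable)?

Satisfiable

Try a = 4, b = 1, c = 5, d = 4, e = 6.
Check constraint 3: c + a = 9; constraint 4: b + e = 7; constraint 5: b + d = 5. The remaining constraints are straightforward to verify.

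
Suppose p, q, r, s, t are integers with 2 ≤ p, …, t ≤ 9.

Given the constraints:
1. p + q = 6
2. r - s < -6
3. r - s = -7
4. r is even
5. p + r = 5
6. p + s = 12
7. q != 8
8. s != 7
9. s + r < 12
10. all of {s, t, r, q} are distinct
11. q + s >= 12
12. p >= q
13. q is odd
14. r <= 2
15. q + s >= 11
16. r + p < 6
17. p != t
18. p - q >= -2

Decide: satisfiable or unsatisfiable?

Satisfiable

Try p = 3, q = 3, r = 2, s = 9, t = 6.
Check constraint 1: p + q = 6; constraint 2: r - s = -7. The remaining constraints are straightforward to verify.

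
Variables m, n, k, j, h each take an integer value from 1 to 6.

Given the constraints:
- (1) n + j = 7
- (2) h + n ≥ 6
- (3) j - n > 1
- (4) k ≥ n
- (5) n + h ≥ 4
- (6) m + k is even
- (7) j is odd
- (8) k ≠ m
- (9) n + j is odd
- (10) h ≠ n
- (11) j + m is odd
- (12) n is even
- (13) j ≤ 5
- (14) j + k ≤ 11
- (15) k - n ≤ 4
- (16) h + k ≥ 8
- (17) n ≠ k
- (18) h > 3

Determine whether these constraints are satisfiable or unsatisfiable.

Setting (m, n, k, j, h) = (2, 2, 4, 5, 4) satisfies everything: constraint 1: n + j = 7; constraint 2: h + n = 6; constraint 3: j - n = 3, and the others follow.

Satisfiable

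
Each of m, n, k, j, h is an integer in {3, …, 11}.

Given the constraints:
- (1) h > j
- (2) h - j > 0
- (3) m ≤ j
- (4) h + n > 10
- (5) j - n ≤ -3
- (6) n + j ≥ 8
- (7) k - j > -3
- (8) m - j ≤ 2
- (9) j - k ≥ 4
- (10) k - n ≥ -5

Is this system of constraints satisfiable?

Constraints 5, 9, and 10 give j − k ≥ 4, k − n ≥ -5, n − j ≥ 3.
Adding all 3 inequalities: the left sides telescope to 0, and the right sides sum to 4 + (-5) + 3 = 2. So 0 ≥ 2, which is false.

Unsatisfiable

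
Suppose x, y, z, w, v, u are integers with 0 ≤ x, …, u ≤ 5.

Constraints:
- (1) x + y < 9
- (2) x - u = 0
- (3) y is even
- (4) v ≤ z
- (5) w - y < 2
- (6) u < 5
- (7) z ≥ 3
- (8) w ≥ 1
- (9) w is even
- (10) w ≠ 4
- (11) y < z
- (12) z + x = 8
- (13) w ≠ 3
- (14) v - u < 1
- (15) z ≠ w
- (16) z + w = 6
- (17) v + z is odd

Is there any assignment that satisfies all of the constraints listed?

Satisfiable

The assignment x = 4, y = 2, z = 4, w = 2, v = 3, u = 4 works:
  constraint 1 holds since x + y = 6.
  constraint 2 holds since x - u = 0.
  constraint 5 holds since w - y = 0.
The rest check out directly.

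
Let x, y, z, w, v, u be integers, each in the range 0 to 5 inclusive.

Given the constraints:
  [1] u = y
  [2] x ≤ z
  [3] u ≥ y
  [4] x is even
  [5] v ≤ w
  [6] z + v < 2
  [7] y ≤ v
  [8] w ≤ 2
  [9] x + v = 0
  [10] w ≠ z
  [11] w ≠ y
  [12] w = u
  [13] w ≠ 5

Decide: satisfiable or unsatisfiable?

Unsatisfiable

From constraints 1 and 12, w = u = y, so w = y. But constraint 11 says w ≠ y. Contradiction.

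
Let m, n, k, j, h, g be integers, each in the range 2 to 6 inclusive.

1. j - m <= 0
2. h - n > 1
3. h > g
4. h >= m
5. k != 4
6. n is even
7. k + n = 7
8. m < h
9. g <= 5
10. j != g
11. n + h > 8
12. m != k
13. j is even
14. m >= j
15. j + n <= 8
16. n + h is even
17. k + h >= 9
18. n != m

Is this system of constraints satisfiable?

Take m = 5, n = 4, k = 3, j = 2, h = 6, g = 3. Then constraint 1: j - m = -3; constraint 2: h - n = 2, and every other listed constraint is also met.

Satisfiable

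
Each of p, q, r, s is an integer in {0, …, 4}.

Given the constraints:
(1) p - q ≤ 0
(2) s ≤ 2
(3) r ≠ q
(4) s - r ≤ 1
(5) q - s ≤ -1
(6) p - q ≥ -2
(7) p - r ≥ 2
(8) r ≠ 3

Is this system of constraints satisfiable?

Unsatisfiable

Constraints 1, 4, 5, and 7 give s − q ≥ 1, q − p ≥ 0, p − r ≥ 2, r − s ≥ -1.
Adding all 4 inequalities: the left sides telescope to 0, and the right sides sum to 1 + 0 + 2 + (-1) = 2. So 0 ≥ 2, which is false.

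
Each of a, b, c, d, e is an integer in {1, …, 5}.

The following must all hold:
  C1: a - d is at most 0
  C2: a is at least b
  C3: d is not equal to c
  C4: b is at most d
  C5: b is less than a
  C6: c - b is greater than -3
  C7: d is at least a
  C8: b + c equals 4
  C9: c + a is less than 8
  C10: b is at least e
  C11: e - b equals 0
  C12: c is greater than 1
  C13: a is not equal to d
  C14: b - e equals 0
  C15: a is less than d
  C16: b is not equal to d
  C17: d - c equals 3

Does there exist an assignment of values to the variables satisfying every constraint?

The assignment a = 3, b = 2, c = 2, d = 5, e = 2 works:
  constraint 1 holds since a - d = -2.
  constraint 6 holds since c - b = 0.
  constraint 8 holds since b + c = 4.
The rest check out directly.

Satisfiable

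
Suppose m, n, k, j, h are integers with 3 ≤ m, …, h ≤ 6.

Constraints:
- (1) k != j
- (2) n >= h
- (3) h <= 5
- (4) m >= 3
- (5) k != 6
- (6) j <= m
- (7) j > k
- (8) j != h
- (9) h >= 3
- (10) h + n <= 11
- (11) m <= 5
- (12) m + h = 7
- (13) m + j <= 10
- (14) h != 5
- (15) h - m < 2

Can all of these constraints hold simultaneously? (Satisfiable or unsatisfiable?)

Take m = 4, n = 6, k = 3, j = 4, h = 3. Then constraint 10: h + n = 9; constraint 12: m + h = 7, and every other listed constraint is also met.

Satisfiable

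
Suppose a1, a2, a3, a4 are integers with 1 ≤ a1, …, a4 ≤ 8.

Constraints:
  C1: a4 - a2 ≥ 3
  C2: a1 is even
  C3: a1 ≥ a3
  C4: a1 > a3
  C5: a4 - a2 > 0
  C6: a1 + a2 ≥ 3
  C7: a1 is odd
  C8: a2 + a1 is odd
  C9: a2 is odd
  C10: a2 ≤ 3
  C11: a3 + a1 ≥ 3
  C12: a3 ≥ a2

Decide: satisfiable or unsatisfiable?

Constraint 9 makes a2 odd and constraint 7 makes a1 odd, so a2 + a1 must be even. Constraint 8 says a2 + a1 is odd — contradiction.

Unsatisfiable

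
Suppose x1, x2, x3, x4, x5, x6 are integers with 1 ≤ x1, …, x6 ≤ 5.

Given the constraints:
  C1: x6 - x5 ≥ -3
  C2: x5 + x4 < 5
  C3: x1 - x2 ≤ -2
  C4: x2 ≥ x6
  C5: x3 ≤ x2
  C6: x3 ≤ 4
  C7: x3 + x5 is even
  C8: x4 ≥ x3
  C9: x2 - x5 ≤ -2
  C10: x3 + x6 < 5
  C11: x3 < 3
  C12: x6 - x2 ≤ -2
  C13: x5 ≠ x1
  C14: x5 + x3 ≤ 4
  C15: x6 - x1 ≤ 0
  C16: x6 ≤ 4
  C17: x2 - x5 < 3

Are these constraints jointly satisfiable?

Constraints 1, 3, 9, and 15 give x2 − x1 ≥ 2, x1 − x6 ≥ 0, x6 − x5 ≥ -3, x5 − x2 ≥ 2.
Adding all 4 inequalities: the left sides telescope to 0, and the right sides sum to 2 + 0 + (-3) + 2 = 1. So 0 ≥ 1, which is false.

Unsatisfiable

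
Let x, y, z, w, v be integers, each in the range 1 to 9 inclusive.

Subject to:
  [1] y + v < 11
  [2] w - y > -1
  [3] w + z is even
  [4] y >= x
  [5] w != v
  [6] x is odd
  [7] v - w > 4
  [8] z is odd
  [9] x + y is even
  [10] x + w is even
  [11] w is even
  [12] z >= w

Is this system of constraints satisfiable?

Constraint 6 makes x odd and constraint 11 makes w even, so x + w must be odd. Constraint 10 says x + w is even — contradiction.

Unsatisfiable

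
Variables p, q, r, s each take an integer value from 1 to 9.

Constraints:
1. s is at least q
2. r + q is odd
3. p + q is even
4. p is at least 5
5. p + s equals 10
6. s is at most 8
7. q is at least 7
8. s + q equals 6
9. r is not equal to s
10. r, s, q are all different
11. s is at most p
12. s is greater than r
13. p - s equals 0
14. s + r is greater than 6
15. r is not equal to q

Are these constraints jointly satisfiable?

From constraint 4: p ≥ 5. From constraints 1 and 7: s ≥ q ≥ 7. Hence p + s ≥ 12. But constraint 5 requires p + s = 10, and 10 < 12. Contradiction.

Unsatisfiable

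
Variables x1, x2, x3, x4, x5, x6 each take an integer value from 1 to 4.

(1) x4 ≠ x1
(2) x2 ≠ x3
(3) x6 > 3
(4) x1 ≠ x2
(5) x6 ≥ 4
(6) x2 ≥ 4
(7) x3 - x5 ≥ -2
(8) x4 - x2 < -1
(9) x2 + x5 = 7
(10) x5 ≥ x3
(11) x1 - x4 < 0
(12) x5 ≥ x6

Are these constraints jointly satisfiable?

Unsatisfiable

From constraint 6: x2 ≥ 4. From constraints 5 and 12: x5 ≥ x6 ≥ 4. Hence x2 + x5 ≥ 8. But constraint 9 requires x2 + x5 = 7, and 7 < 8. Contradiction.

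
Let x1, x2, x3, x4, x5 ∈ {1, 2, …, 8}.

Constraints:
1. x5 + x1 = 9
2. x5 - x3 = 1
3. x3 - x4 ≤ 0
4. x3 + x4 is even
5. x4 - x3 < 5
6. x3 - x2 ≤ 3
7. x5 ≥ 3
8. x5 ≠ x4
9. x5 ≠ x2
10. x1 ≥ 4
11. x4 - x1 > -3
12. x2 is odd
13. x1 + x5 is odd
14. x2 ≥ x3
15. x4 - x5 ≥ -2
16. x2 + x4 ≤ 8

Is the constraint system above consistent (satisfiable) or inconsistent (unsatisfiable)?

Satisfiable

One satisfying assignment is x1 = 5, x2 = 3, x3 = 3, x4 = 5, x5 = 4.
For the less obvious constraints — constraint 1: x5 + x1 = 9; constraint 2: x5 - x3 = 1 — and the others hold by inspection.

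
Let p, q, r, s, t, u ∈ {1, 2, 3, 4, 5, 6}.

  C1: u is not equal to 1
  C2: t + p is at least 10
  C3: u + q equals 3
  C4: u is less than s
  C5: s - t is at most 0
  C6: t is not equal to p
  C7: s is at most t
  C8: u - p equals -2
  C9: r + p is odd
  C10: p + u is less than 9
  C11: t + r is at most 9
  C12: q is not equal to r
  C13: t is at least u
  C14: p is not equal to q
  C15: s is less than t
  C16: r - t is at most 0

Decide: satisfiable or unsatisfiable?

One satisfying assignment is p = 4, q = 1, r = 3, s = 5, t = 6, u = 2.
For the less obvious constraints — constraint 2: t + p = 10; constraint 3: u + q = 3 — and the others hold by inspection.

Satisfiable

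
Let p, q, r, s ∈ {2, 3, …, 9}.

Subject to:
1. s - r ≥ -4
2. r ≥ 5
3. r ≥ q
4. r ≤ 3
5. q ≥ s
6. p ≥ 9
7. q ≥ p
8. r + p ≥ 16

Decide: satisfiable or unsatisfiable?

From constraints 6 and 7: q ≥ p and p ≥ 9, so q ≥ 9. From constraints 3 and 4: q ≤ r and r ≤ 3, so q ≤ 3. But 3 < 9, so no value of q works.

Unsatisfiable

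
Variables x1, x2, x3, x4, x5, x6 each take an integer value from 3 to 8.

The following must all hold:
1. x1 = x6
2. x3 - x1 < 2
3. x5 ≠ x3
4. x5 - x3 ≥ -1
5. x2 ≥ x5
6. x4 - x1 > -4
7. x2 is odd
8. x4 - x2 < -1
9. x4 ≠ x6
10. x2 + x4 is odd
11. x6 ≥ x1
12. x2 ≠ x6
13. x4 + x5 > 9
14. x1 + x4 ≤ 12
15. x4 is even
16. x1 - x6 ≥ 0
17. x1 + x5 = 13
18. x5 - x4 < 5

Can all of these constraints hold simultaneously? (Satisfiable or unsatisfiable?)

Satisfiable

Try x1 = 6, x2 = 7, x3 = 5, x4 = 4, x5 = 7, x6 = 6.
Check constraint 2: x3 - x1 = -1; constraint 4: x5 - x3 = 2. The remaining constraints are straightforward to verify.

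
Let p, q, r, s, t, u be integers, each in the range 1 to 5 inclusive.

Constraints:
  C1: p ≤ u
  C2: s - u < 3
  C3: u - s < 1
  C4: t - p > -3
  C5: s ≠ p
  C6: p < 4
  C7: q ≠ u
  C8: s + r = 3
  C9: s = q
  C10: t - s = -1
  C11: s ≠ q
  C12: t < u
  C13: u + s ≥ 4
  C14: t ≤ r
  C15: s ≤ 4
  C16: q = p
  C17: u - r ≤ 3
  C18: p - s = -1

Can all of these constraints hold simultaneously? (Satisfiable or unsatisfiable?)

From constraints 9 and 16, s = q = p, so s = p. But constraint 5 says s ≠ p. Contradiction.

Unsatisfiable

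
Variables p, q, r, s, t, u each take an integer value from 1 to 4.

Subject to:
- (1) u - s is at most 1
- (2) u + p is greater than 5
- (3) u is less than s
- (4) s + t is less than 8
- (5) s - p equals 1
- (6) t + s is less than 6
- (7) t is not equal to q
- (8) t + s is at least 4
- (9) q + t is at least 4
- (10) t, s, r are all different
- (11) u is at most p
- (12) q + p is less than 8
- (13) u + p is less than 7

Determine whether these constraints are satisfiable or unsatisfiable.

Satisfiable

Take p = 3, q = 4, r = 3, s = 4, t = 1, u = 3. Then constraint 1: u - s = -1; constraint 2: u + p = 6, and every other listed constraint is also met.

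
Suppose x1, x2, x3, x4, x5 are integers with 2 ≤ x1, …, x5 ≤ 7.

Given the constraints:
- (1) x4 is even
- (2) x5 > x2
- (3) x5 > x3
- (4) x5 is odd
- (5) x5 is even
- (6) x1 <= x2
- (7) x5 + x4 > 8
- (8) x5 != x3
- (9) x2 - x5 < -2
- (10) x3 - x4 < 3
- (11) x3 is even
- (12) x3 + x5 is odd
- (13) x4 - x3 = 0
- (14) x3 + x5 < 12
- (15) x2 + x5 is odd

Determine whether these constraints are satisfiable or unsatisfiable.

Unsatisfiable

Constraint 11 makes x3 even and constraint 5 makes x5 even, so x3 + x5 must be even. Constraint 12 says x3 + x5 is odd — contradiction.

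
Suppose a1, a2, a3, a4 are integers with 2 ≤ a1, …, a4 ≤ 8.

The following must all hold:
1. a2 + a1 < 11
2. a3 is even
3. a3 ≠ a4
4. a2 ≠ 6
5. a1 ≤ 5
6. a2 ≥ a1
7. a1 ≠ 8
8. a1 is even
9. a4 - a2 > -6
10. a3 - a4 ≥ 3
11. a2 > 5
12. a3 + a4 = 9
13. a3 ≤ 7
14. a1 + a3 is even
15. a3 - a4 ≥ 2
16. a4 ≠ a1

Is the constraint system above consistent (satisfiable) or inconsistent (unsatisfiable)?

Take a1 = 2, a2 = 8, a3 = 6, a4 = 3. Then constraint 1: a2 + a1 = 10; constraint 9: a4 - a2 = -5; constraint 10: a3 - a4 = 3, and every other listed constraint is also met.

Satisfiable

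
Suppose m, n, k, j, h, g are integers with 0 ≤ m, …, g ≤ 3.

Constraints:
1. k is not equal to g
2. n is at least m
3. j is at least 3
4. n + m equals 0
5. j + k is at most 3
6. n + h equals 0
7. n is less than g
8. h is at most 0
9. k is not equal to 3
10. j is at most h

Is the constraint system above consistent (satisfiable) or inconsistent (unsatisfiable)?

Unsatisfiable

From constraint 3: j ≥ 3. From constraints 8 and 10: j ≤ h and h ≤ 0, so j ≤ 0. But 0 < 3, so no value of j works.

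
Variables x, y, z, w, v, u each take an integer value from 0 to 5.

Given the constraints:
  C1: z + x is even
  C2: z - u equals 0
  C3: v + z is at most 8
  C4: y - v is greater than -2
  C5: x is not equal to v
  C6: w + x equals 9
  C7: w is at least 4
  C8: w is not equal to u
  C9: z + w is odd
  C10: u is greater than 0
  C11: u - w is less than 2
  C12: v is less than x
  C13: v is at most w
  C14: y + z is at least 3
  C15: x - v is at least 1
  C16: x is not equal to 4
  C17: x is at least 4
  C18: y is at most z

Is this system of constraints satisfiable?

Try x = 5, y = 2, z = 3, w = 4, v = 3, u = 3.
Check constraint 2: z - u = 0; constraint 3: v + z = 6. The remaining constraints are straightforward to verify.

Satisfiable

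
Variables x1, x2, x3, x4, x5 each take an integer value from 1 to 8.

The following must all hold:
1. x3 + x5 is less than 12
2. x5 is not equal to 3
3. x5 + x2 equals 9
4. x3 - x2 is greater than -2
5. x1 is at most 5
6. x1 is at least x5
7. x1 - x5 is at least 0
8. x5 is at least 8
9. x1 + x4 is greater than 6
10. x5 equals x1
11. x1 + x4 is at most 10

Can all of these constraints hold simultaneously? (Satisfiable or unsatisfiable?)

Unsatisfiable

From constraints 6 and 8: x1 ≥ x5 and x5 ≥ 8, so x1 ≥ 8. From constraint 5: x1 ≤ 5. But 5 < 8, so no value of x1 works.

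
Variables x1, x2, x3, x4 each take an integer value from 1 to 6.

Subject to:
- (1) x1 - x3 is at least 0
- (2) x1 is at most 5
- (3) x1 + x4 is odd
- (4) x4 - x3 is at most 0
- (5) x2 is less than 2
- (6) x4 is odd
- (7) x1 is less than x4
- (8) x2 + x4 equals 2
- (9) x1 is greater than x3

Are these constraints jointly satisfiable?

Unsatisfiable

Constraints 4, 7, and 9 give x3 < x1, x1 < x4, x4 ≤ x3. Chaining: x3 < x1 < x4 ≤ x3, which forces x3 < x3 — impossible.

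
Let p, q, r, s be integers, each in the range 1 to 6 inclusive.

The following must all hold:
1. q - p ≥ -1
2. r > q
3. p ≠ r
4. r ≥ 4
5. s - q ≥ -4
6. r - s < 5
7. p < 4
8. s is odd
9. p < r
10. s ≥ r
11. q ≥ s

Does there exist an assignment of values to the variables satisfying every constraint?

Unsatisfiable

Constraints 2, 10, and 11 give r ≤ s, s ≤ q, q < r. Chaining: r ≤ s ≤ q < r, which forces r < r — impossible.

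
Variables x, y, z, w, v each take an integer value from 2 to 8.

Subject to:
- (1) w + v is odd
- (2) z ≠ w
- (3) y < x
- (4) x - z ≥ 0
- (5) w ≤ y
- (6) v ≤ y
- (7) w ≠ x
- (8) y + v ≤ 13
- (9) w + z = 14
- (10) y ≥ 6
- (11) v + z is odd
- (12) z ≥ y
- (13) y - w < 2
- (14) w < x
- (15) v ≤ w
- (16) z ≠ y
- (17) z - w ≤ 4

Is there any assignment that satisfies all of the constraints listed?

Take x = 8, y = 6, z = 8, w = 6, v = 5. Then constraint 4: x - z = 0; constraint 8: y + v = 11; constraint 9: w + z = 14, and every other listed constraint is also met.

Satisfiable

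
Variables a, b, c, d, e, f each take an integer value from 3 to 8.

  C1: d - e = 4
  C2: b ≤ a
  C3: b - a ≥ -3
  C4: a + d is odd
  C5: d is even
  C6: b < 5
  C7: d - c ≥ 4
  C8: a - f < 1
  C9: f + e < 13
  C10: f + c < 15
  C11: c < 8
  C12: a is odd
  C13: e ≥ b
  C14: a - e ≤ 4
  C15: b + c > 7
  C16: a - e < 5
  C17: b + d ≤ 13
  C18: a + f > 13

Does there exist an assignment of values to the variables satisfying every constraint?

Try a = 7, b = 4, c = 4, d = 8, e = 4, f = 8.
Check constraint 1: d - e = 4; constraint 3: b - a = -3; constraint 7: d - c = 4. The remaining constraints are straightforward to verify.

Satisfiable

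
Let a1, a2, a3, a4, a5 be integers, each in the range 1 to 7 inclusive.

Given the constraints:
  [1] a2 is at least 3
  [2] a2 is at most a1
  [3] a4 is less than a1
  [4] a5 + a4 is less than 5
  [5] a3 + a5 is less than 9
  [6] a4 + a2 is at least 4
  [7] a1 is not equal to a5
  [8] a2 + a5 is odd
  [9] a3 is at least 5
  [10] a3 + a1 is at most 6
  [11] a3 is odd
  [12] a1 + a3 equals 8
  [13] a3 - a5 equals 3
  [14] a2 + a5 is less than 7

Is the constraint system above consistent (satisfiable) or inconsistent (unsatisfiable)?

From constraint 9: a3 ≥ 5. From constraints 1 and 2: a1 ≥ a2 ≥ 3. Hence a3 + a1 ≥ 8. But constraint 10 requires a3 + a1 ≤ 6, and 6 < 8. Contradiction.

Unsatisfiable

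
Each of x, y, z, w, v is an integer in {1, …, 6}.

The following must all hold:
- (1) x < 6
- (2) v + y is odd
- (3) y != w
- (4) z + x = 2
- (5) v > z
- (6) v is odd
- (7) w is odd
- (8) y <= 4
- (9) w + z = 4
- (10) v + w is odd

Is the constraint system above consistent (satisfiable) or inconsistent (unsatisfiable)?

Constraint 6 makes v odd and constraint 7 makes w odd, so v + w must be even. Constraint 10 says v + w is odd — contradiction.

Unsatisfiable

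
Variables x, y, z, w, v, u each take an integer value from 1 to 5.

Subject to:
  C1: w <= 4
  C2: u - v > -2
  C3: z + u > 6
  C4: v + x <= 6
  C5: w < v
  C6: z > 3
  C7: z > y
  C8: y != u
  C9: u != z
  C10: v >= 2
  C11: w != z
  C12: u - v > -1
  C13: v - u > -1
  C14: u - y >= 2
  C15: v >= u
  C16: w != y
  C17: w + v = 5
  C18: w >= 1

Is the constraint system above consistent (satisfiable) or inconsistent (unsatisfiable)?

Satisfiable

Setting (x, y, z, w, v, u) = (1, 1, 4, 2, 3, 3) satisfies everything: constraint 2: u - v = 0; constraint 3: z + u = 7, and the others follow.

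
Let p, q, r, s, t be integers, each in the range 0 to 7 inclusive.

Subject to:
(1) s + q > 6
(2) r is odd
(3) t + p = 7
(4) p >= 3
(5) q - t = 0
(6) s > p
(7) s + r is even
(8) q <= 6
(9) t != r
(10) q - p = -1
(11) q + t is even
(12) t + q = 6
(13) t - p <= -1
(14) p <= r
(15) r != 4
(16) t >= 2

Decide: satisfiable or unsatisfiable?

Satisfiable

Try p = 4, q = 3, r = 5, s = 5, t = 3.
Check constraint 1: s + q = 8; constraint 3: t + p = 7. The remaining constraints are straightforward to verify.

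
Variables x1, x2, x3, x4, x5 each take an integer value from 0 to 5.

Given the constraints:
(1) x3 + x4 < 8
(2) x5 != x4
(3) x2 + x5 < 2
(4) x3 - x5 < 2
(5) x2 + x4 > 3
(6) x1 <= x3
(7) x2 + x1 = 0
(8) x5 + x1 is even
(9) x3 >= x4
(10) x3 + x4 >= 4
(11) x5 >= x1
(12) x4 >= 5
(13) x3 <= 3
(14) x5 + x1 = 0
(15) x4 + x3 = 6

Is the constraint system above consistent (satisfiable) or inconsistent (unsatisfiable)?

From constraints 9 and 12: x3 ≥ x4 and x4 ≥ 5, so x3 ≥ 5. From constraint 13: x3 ≤ 3. But 3 < 5, so no value of x3 works.

Unsatisfiable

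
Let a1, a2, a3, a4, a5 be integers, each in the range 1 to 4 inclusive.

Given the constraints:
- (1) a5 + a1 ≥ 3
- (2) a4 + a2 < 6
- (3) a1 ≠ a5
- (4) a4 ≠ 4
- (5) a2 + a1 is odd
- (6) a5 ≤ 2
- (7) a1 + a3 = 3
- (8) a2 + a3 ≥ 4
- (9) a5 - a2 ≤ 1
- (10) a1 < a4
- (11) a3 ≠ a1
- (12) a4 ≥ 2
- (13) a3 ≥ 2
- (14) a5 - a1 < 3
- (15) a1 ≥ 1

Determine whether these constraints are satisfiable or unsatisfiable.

The assignment a1 = 1, a2 = 2, a3 = 2, a4 = 3, a5 = 2 works:
  constraint 1 holds since a5 + a1 = 3.
  constraint 2 holds since a4 + a2 = 5.
  constraint 7 holds since a1 + a3 = 3.
The rest check out directly.

Satisfiable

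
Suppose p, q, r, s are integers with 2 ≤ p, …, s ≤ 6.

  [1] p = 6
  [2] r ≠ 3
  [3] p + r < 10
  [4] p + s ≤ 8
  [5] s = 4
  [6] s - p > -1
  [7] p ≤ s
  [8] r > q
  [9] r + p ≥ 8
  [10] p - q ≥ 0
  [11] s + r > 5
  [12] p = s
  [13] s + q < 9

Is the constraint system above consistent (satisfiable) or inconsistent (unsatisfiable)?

Unsatisfiable

Constraint 1 fixes p = 6 and constraint 5 fixes s = 4, but constraint 12 requires p = s. Since 6 ≠ 4, contradiction.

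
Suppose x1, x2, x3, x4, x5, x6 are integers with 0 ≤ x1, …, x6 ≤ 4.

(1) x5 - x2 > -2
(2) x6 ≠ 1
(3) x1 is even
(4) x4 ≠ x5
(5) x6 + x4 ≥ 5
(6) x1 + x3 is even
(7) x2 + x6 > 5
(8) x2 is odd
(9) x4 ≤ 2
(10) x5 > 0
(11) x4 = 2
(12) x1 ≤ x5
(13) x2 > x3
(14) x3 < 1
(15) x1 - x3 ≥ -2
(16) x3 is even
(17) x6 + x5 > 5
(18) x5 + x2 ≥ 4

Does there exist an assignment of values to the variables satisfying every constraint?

Try x1 = 0, x2 = 3, x3 = 0, x4 = 2, x5 = 3, x6 = 4.
Check constraint 1: x5 - x2 = 0; constraint 5: x6 + x4 = 6. The remaining constraints are straightforward to verify.

Satisfiable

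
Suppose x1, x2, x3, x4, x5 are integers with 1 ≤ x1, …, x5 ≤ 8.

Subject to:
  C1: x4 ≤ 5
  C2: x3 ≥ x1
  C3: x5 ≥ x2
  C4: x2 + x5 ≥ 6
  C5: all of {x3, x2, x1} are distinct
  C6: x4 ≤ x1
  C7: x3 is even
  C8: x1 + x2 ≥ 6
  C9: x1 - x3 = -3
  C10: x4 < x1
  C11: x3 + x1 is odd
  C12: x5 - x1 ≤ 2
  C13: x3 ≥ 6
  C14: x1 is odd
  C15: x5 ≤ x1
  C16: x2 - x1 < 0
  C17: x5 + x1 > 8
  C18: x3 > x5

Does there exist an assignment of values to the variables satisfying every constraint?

Satisfiable

Try x1 = 5, x2 = 4, x3 = 8, x4 = 1, x5 = 5.
Check constraint 4: x2 + x5 = 9; constraint 8: x1 + x2 = 9; constraint 9: x1 - x3 = -3. The remaining constraints are straightforward to verify.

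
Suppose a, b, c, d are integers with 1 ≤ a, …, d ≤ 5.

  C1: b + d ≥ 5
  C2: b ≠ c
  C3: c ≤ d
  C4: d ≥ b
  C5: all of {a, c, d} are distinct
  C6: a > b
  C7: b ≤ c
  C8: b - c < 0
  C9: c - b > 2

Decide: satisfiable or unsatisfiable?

Take a = 2, b = 1, c = 4, d = 5. Then constraint 1: b + d = 6; constraint 8: b - c = -3; constraint 9: c - b = 3, and every other listed constraint is also met.

Satisfiable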